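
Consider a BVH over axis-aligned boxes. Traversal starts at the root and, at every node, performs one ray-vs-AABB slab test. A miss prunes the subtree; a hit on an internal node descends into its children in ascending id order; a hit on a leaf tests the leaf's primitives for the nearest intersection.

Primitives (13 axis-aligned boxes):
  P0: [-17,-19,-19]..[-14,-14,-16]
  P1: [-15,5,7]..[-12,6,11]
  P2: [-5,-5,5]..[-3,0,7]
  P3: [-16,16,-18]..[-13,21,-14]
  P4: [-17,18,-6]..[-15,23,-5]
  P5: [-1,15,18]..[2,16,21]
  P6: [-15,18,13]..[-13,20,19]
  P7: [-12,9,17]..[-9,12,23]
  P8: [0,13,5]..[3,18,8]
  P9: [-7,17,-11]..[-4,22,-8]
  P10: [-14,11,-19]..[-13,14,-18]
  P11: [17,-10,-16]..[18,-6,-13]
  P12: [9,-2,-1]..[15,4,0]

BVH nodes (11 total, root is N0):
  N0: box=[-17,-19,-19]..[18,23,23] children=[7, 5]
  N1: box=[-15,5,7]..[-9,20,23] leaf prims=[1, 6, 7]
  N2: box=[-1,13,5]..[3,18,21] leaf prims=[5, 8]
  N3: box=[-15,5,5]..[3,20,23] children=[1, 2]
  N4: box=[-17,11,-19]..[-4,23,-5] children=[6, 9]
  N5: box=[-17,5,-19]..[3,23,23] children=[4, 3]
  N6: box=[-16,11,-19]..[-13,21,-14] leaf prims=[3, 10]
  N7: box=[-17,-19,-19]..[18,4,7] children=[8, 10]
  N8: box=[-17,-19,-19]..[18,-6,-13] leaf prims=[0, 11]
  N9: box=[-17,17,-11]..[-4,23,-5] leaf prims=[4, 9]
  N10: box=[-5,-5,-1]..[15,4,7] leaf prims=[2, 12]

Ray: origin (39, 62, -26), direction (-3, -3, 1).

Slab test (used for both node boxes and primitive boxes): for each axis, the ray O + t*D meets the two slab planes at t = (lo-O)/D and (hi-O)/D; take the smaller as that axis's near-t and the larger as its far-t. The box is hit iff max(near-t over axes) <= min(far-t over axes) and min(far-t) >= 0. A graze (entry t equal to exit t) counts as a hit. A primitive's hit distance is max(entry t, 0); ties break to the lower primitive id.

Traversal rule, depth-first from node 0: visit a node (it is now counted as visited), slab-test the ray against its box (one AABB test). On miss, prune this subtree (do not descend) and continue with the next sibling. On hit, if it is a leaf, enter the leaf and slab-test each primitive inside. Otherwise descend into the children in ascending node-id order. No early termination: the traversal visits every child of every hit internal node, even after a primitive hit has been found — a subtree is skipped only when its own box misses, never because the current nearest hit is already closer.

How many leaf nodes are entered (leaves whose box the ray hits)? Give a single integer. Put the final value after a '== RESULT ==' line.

Walk:
N0 x:[7,56/3] y:[13,27] z:[7,49] -> hit [13,56/3], descend [5, 7]
  N5 x:[12,56/3] y:[13,19] z:[7,49] -> hit [13,56/3], descend [3, 4]
    N3 x:[12,18] y:[14,19] z:[31,49] -> miss, prune
    N4 x:[43/3,56/3] y:[13,17] z:[7,21] -> hit [43/3,17], descend [6, 9]
      N6 x:[52/3,55/3] y:[41/3,17] z:[7,12] -> miss, prune
      N9 x:[43/3,56/3] y:[13,15] z:[15,21] -> hit [15,15] leaf, test {P4(miss), P9@t=15}
  N7 x:[7,56/3] y:[58/3,27] z:[7,33] -> miss, prune

order=[0, 5, 3, 4, 6, 9, 7]  |boxes|=7  |leaves|=1  hit=P9

== RESULT ==
1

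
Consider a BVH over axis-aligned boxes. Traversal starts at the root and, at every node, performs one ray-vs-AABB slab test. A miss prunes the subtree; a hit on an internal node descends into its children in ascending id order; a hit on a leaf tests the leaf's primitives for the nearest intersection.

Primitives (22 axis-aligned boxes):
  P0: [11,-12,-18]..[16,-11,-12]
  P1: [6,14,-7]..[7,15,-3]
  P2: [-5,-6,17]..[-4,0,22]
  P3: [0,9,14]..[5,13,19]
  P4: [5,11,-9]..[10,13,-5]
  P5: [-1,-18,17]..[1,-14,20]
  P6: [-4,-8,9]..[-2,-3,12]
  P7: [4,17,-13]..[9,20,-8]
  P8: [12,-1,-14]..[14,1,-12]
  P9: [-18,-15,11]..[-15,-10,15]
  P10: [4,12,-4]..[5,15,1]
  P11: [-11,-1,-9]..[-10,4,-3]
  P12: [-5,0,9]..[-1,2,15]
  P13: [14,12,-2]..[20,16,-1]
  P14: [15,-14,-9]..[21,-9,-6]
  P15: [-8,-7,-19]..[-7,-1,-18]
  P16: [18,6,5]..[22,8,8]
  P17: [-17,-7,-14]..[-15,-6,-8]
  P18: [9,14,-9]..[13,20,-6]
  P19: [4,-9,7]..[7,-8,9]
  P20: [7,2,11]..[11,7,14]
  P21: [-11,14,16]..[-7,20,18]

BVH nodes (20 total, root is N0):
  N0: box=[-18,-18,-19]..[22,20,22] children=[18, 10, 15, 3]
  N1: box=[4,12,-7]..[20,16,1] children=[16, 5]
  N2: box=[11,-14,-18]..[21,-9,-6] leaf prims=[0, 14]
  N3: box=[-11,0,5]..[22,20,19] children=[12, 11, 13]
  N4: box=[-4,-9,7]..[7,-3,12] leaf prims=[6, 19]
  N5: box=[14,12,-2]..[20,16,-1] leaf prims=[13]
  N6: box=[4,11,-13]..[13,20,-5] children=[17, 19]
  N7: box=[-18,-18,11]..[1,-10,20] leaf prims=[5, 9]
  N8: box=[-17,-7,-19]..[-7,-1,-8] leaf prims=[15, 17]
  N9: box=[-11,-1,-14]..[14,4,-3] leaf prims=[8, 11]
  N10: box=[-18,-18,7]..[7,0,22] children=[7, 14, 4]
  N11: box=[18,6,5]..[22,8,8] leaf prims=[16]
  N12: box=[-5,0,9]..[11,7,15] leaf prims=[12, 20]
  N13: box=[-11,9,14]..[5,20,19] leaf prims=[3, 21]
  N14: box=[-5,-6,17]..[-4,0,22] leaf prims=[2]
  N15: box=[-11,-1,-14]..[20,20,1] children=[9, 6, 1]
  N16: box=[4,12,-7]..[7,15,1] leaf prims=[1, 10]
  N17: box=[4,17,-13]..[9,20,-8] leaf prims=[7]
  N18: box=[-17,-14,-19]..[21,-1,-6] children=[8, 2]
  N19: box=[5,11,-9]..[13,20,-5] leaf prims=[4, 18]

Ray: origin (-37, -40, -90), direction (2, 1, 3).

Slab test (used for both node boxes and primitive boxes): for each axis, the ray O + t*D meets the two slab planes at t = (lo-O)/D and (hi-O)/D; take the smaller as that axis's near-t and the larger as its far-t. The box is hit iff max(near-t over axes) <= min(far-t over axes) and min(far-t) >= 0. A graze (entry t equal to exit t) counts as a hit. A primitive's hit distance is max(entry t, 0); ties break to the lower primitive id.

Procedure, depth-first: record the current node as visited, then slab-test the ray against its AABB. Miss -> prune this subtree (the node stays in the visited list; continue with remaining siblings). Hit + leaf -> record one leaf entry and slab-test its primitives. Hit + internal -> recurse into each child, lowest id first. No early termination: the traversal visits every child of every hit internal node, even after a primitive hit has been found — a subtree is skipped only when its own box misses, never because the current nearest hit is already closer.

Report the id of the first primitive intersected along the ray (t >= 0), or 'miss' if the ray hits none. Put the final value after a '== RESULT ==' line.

Trace the traversal:
N0 x:[19/2,59/2] y:[22,60] z:[71/3,112/3] -> hit [71/3,59/2], descend [3, 10, 15, 18]
  N3 x:[13,59/2] y:[40,60] z:[95/3,109/3] -> miss, prune
  N10 x:[19/2,22] y:[22,40] z:[97/3,112/3] -> miss, prune
  N15 x:[13,57/2] y:[39,60] z:[76/3,91/3] -> miss, prune
  N18 x:[10,29] y:[26,39] z:[71/3,28] -> hit [26,28], descend [2, 8]
    N2 x:[24,29] y:[26,31] z:[24,28] -> hit [26,28] leaf, test {P0(miss), P14@t=27}
    N8 x:[10,15] y:[33,39] z:[71/3,82/3] -> miss, prune

7 AABB tests over nodes [0, 3, 10, 15, 18, 2, 8]; 1 leaf entered; closest P14.

== RESULT ==
14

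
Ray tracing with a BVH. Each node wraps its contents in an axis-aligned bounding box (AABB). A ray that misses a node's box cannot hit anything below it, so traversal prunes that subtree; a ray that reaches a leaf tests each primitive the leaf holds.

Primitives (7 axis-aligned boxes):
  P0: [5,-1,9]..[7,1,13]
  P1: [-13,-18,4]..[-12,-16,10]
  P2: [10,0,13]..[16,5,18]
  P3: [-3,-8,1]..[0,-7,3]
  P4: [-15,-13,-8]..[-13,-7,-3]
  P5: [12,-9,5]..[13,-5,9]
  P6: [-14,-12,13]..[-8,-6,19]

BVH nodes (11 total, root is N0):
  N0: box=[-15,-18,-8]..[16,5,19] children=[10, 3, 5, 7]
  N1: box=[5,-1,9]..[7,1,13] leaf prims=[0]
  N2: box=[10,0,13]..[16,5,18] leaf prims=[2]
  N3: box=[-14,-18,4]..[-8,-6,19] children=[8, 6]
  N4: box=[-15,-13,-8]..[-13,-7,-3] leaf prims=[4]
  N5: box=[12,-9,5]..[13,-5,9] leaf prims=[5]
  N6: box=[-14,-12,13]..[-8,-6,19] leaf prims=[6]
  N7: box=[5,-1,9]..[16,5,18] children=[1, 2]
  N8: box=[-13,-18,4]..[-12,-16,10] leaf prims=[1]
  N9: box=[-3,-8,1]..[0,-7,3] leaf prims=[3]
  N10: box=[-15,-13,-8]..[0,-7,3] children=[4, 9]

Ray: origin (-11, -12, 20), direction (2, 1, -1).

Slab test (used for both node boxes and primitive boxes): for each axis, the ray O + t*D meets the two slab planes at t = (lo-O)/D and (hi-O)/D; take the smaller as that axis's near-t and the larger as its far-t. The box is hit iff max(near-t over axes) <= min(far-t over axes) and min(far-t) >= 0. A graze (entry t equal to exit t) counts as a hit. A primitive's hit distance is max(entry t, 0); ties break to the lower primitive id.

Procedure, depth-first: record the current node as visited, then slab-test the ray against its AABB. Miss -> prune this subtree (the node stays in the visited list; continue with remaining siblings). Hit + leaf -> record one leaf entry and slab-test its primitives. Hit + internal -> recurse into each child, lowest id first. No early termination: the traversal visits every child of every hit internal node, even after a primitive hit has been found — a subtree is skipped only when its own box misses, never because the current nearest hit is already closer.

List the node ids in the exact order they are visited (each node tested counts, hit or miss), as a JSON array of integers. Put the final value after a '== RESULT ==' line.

Walk:
N0 x:[-2,27/2] y:[-6,17] z:[1,28] -> hit [1,27/2], descend [3, 5, 7, 10]
  N3 x:[-3/2,3/2] y:[-6,6] z:[1,16] -> hit [1,3/2], descend [6, 8]
    N6 x:[-3/2,3/2] y:[0,6] z:[1,7] -> hit [1,3/2] leaf, test {P6@t=1}
    N8 x:[-1,-1/2] y:[-6,-4] z:[10,16] -> miss, prune
  N5 x:[23/2,12] y:[3,7] z:[11,15] -> miss, prune
  N7 x:[8,27/2] y:[11,17] z:[2,11] -> hit [11,11], descend [1, 2]
    N1 x:[8,9] y:[11,13] z:[7,11] -> miss, prune
    N2 x:[21/2,27/2] y:[12,17] z:[2,7] -> miss, prune
  N10 x:[-2,11/2] y:[-1,5] z:[17,28] -> miss, prune

9 AABB tests over nodes [0, 3, 6, 8, 5, 7, 1, 2, 10]; 1 leaf entered; closest P6.

== RESULT ==
[0, 3, 6, 8, 5, 7, 1, 2, 10]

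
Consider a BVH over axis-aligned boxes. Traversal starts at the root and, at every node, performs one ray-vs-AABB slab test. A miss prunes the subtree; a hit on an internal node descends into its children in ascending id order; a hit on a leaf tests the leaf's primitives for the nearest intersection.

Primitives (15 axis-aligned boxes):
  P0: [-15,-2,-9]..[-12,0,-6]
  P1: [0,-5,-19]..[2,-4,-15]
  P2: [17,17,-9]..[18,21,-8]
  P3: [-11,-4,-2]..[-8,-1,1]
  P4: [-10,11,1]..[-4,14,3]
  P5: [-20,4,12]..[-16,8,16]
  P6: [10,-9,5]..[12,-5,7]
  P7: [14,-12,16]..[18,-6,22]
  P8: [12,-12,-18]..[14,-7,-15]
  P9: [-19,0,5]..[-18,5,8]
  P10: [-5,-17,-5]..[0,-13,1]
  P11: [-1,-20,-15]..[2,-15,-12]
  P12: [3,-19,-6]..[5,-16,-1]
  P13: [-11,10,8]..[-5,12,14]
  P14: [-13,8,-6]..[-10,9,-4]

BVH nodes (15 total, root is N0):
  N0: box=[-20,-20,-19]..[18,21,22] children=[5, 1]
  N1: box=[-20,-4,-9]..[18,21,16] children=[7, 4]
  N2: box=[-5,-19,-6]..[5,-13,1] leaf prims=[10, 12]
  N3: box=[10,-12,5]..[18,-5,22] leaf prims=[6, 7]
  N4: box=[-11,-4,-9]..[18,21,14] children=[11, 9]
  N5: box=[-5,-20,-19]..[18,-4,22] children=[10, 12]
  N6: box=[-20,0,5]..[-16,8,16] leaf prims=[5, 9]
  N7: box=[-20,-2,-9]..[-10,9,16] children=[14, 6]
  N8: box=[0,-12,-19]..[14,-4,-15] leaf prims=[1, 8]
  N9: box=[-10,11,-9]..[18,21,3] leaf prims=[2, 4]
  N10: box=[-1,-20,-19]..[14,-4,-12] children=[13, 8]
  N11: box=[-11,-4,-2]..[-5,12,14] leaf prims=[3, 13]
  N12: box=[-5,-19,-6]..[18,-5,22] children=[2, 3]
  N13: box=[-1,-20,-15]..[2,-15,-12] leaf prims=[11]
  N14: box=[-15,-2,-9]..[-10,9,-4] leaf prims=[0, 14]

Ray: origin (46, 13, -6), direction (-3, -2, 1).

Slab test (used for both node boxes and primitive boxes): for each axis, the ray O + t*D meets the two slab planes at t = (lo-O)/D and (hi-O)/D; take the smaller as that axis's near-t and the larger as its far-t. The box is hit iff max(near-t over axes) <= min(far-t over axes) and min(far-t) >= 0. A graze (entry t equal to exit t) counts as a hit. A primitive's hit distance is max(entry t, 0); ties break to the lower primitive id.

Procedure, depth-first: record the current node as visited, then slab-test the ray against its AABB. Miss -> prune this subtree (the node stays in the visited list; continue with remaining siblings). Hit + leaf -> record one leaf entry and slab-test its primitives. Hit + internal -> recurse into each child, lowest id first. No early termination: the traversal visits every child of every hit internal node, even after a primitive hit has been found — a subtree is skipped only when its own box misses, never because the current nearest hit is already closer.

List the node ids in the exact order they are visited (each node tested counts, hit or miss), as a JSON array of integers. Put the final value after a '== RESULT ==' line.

Traverse from the root:
N0 x:[28/3,22] y:[-4,33/2] z:[-13,28] -> hit [28/3,33/2], descend [1, 5]
  N1 x:[28/3,22] y:[-4,17/2] z:[-3,22] -> miss, prune
  N5 x:[28/3,17] y:[17/2,33/2] z:[-13,28] -> hit [28/3,33/2], descend [10, 12]
    N10 x:[32/3,47/3] y:[17/2,33/2] z:[-13,-6] -> miss, prune
    N12 x:[28/3,17] y:[9,16] z:[0,28] -> hit [28/3,16], descend [2, 3]
      N2 x:[41/3,17] y:[13,16] z:[0,7] -> miss, prune
      N3 x:[28/3,12] y:[9,25/2] z:[11,28] -> hit [11,12] leaf, test {P6(miss), P7(miss)}

order=[0, 1, 5, 10, 12, 2, 3]  |boxes|=7  |leaves|=1  hit=miss

== RESULT ==
[0, 1, 5, 10, 12, 2, 3]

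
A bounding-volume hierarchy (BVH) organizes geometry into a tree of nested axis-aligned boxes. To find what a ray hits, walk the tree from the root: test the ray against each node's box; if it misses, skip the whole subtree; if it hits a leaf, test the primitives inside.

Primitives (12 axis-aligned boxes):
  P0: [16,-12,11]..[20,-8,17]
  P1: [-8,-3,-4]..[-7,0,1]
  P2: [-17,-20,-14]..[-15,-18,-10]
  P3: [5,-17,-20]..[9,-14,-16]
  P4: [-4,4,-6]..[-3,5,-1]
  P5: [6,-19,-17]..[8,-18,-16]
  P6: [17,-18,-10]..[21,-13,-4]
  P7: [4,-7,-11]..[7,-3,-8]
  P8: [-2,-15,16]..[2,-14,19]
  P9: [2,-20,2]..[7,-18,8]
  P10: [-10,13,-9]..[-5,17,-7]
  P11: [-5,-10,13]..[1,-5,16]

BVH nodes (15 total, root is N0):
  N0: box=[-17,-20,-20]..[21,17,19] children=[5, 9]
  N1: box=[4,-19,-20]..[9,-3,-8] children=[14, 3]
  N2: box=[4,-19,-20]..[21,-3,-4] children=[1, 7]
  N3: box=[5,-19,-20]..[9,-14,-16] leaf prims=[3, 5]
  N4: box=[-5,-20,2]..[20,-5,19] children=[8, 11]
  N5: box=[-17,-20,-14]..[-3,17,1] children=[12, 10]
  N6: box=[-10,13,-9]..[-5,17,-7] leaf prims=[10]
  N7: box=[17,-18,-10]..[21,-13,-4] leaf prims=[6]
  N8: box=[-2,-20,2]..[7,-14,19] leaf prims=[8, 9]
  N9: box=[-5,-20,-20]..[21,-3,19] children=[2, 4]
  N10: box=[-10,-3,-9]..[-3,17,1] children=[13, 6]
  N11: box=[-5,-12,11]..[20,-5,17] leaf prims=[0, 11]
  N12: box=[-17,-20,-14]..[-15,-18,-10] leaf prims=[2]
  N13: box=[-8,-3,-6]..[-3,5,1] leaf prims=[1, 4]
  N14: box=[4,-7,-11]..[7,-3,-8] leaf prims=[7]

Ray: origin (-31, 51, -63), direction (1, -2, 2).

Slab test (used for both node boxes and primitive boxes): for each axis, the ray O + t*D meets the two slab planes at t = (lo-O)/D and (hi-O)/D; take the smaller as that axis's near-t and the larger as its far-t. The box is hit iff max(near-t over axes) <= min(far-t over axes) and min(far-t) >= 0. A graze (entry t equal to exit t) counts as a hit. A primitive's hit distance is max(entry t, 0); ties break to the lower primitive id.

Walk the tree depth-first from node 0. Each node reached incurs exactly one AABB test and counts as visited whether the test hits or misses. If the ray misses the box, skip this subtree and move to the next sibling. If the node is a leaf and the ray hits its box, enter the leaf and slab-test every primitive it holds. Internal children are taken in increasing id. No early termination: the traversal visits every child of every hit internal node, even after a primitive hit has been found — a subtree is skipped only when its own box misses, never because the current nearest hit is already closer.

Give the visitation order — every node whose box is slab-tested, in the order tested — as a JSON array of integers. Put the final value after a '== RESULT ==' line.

Trace the traversal:
N0 x:[14,52] y:[17,71/2] z:[43/2,41] -> hit [43/2,71/2], descend [5, 9]
  N5 x:[14,28] y:[17,71/2] z:[49/2,32] -> hit [49/2,28], descend [10, 12]
    N10 x:[21,28] y:[17,27] z:[27,32] -> hit [27,27], descend [6, 13]
      N6 x:[21,26] y:[17,19] z:[27,28] -> miss, prune
      N13 x:[23,28] y:[23,27] z:[57/2,32] -> miss, prune
    N12 x:[14,16] y:[69/2,71/2] z:[49/2,53/2] -> miss, prune
  N9 x:[26,52] y:[27,71/2] z:[43/2,41] -> hit [27,71/2], descend [2, 4]
    N2 x:[35,52] y:[27,35] z:[43/2,59/2] -> miss, prune
    N4 x:[26,51] y:[28,71/2] z:[65/2,41] -> hit [65/2,71/2], descend [8, 11]
      N8 x:[29,38] y:[65/2,71/2] z:[65/2,41] -> hit [65/2,71/2] leaf, test {P8(miss), P9@t=69/2}
      N11 x:[26,51] y:[28,63/2] z:[37,40] -> miss, prune

order=[0, 5, 10, 6, 13, 12, 9, 2, 4, 8, 11]  |boxes|=11  |leaves|=1  hit=P9

== RESULT ==
[0, 5, 10, 6, 13, 12, 9, 2, 4, 8, 11]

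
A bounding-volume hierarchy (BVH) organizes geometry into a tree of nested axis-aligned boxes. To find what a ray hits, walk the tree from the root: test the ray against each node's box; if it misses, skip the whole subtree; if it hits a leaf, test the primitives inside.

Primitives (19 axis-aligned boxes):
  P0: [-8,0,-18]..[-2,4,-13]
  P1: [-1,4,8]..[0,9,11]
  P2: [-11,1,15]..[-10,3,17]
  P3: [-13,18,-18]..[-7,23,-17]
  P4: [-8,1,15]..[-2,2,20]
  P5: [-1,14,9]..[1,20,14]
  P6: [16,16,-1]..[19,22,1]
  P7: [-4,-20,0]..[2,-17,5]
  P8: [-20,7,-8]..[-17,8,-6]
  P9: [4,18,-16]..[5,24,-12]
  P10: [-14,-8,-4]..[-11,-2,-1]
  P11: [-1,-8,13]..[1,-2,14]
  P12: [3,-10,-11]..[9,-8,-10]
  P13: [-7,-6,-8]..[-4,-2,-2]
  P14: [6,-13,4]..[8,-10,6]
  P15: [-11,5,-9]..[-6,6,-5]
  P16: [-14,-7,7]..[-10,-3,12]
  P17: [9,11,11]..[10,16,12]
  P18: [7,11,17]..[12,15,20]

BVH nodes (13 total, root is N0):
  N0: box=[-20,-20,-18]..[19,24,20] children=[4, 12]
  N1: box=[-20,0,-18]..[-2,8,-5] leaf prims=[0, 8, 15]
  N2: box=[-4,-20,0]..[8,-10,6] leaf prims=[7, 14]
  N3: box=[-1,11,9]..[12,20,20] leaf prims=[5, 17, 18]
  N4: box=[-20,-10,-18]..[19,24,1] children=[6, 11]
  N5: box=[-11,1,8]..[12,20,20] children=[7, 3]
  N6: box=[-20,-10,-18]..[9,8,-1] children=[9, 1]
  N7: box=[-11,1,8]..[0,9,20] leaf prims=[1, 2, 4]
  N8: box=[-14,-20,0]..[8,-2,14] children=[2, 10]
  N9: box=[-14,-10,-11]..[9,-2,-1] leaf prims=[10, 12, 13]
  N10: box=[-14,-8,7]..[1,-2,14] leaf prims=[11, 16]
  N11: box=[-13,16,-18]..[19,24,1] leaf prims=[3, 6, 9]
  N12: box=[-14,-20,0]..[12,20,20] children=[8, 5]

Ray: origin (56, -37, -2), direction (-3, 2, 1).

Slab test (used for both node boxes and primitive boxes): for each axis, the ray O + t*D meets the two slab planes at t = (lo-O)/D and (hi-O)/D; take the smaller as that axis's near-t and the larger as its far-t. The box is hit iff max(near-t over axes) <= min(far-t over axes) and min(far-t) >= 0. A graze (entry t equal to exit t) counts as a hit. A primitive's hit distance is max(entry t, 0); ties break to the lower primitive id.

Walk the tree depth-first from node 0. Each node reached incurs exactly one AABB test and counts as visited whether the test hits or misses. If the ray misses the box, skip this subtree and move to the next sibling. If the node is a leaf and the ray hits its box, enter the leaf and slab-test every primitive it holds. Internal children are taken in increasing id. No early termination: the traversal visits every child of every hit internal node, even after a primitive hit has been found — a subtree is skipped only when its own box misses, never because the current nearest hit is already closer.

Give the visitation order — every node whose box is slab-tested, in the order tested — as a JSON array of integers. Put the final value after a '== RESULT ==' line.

Trace the traversal:
N0 x:[37/3,76/3] y:[17/2,61/2] z:[-16,22] -> hit [37/3,22], descend [4, 12]
  N4 x:[37/3,76/3] y:[27/2,61/2] z:[-16,3] -> miss, prune
  N12 x:[44/3,70/3] y:[17/2,57/2] z:[2,22] -> hit [44/3,22], descend [5, 8]
    N5 x:[44/3,67/3] y:[19,57/2] z:[10,22] -> hit [19,22], descend [3, 7]
      N3 x:[44/3,19] y:[24,57/2] z:[11,22] -> miss, prune
      N7 x:[56/3,67/3] y:[19,23] z:[10,22] -> hit [19,22] leaf, test {P1(miss), P2(miss), P4@t=58/3}
    N8 x:[16,70/3] y:[17/2,35/2] z:[2,16] -> hit [16,16], descend [2, 10]
      N2 x:[16,20] y:[17/2,27/2] z:[2,8] -> miss, prune
      N10 x:[55/3,70/3] y:[29/2,35/2] z:[9,16] -> miss, prune

order=[0, 4, 12, 5, 3, 7, 8, 2, 10]  |boxes|=9  |leaves|=1  hit=P4

== RESULT ==
[0, 4, 12, 5, 3, 7, 8, 2, 10]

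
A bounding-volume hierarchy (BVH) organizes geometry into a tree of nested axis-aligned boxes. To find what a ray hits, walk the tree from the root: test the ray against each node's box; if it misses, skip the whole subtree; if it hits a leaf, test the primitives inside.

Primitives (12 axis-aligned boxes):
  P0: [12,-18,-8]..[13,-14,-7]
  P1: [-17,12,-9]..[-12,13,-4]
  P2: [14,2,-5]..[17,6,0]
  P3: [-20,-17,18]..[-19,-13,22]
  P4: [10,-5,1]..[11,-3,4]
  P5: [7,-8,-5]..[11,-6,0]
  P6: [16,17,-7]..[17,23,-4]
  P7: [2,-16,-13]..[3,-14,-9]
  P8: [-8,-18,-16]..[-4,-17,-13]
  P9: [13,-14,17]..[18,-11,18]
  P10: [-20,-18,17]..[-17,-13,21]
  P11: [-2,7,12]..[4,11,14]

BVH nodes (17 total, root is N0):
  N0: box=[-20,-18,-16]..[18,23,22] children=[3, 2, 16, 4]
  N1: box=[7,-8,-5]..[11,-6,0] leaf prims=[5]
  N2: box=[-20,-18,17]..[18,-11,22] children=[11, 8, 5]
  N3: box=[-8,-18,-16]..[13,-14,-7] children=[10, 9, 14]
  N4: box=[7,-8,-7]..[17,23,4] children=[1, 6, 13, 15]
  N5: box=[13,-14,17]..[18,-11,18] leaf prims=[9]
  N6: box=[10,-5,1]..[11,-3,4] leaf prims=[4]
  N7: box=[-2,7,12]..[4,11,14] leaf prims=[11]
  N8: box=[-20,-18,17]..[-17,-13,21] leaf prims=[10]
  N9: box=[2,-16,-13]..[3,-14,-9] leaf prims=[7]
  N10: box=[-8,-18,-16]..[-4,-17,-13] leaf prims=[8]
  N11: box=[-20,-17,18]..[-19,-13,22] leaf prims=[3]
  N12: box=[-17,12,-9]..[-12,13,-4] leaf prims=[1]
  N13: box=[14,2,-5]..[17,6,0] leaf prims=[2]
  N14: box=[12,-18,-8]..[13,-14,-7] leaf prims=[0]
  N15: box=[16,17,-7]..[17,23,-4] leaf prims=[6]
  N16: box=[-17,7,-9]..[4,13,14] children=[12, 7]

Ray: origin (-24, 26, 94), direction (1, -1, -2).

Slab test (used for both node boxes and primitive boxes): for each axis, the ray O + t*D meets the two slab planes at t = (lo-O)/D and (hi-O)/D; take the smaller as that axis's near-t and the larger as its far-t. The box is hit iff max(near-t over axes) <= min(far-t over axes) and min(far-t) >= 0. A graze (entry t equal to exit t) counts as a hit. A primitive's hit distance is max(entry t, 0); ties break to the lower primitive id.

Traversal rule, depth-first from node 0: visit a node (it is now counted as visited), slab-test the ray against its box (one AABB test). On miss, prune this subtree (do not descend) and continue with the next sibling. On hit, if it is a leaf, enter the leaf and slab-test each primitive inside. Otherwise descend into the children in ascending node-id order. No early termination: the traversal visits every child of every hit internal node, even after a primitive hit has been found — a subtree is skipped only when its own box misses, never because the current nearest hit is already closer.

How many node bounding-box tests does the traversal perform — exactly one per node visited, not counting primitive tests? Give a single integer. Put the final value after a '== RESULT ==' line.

Walk:
N0 x:[4,42] y:[3,44] z:[36,55] -> hit [36,42], descend [2, 3, 4, 16]
  N2 x:[4,42] y:[37,44] z:[36,77/2] -> hit [37,77/2], descend [5, 8, 11]
    N5 x:[37,42] y:[37,40] z:[38,77/2] -> hit [38,77/2] leaf, test {P9@t=38}
    N8 x:[4,7] y:[39,44] z:[73/2,77/2] -> miss, prune
    N11 x:[4,5] y:[39,43] z:[36,38] -> miss, prune
  N3 x:[16,37] y:[40,44] z:[101/2,55] -> miss, prune
  N4 x:[31,41] y:[3,34] z:[45,101/2] -> miss, prune
  N16 x:[7,28] y:[13,19] z:[40,103/2] -> miss, prune

8 AABB tests over nodes [0, 2, 5, 8, 11, 3, 4, 16]; 1 leaf entered; closest P9.

== RESULT ==
8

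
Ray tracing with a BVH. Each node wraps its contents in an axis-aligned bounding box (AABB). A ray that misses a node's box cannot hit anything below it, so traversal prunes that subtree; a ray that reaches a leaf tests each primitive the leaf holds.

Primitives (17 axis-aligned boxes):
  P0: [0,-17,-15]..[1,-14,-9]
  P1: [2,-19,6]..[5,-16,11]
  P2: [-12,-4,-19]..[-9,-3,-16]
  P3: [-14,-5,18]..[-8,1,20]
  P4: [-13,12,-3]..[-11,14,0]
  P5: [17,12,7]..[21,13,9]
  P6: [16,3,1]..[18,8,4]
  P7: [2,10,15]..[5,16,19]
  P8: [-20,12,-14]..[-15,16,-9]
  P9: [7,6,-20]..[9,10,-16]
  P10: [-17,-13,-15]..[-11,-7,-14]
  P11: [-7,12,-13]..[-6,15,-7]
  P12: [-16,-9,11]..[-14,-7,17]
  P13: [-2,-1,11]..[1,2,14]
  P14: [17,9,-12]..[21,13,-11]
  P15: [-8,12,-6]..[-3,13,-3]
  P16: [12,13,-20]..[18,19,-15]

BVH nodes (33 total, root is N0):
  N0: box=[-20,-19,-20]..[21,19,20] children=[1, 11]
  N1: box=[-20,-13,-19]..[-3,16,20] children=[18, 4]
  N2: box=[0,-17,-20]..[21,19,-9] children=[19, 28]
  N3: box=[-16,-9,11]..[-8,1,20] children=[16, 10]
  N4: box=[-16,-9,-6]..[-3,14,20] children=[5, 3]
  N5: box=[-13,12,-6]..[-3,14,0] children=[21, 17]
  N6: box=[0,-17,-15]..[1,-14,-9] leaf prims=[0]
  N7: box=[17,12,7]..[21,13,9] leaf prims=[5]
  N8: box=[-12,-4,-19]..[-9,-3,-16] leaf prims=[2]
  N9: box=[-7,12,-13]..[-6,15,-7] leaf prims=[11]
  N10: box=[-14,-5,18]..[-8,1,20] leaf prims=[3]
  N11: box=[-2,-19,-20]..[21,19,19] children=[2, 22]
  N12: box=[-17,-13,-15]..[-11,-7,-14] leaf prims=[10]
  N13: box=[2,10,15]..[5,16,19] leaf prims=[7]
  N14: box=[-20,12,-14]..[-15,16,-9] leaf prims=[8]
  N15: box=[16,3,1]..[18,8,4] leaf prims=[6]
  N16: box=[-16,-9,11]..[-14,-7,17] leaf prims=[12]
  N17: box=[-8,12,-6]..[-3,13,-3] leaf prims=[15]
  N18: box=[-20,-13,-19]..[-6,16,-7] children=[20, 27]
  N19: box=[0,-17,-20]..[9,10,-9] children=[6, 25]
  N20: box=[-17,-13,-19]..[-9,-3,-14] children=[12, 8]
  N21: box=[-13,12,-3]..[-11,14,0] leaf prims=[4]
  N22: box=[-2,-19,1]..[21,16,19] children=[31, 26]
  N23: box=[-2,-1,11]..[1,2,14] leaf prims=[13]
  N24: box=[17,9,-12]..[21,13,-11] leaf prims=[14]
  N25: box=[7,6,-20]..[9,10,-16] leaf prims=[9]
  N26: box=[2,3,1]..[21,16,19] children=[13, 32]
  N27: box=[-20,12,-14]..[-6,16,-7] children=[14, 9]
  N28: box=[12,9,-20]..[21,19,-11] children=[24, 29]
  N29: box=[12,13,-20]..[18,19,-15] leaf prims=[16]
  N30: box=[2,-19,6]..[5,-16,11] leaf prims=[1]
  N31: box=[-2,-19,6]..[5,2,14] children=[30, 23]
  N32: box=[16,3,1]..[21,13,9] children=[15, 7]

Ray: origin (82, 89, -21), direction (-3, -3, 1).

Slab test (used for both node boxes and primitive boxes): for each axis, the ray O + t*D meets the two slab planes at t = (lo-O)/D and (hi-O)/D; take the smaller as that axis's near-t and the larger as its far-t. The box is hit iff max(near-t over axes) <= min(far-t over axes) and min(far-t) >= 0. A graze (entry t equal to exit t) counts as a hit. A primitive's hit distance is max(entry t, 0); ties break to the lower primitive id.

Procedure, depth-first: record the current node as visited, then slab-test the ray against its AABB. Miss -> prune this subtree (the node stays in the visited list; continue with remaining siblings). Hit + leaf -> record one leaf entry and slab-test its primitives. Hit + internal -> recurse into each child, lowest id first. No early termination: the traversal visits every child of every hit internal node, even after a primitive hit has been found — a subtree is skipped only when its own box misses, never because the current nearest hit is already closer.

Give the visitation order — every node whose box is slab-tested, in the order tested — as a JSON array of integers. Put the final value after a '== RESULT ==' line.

Walk:
N0 x:[61/3,34] y:[70/3,36] z:[1,41] -> hit [70/3,34], descend [1, 11]
  N1 x:[85/3,34] y:[73/3,34] z:[2,41] -> hit [85/3,34], descend [4, 18]
    N4 x:[85/3,98/3] y:[25,98/3] z:[15,41] -> hit [85/3,98/3], descend [3, 5]
      N3 x:[30,98/3] y:[88/3,98/3] z:[32,41] -> hit [32,98/3], descend [10, 16]
        N10 x:[30,32] y:[88/3,94/3] z:[39,41] -> miss, prune
        N16 x:[32,98/3] y:[32,98/3] z:[32,38] -> hit [32,98/3] leaf, test {P12@t=32}
      N5 x:[85/3,95/3] y:[25,77/3] z:[15,21] -> miss, prune
    N18 x:[88/3,34] y:[73/3,34] z:[2,14] -> miss, prune
  N11 x:[61/3,28] y:[70/3,36] z:[1,40] -> hit [70/3,28], descend [2, 22]
    N2 x:[61/3,82/3] y:[70/3,106/3] z:[1,12] -> miss, prune
    N22 x:[61/3,28] y:[73/3,36] z:[22,40] -> hit [73/3,28], descend [26, 31]
      N26 x:[61/3,80/3] y:[73/3,86/3] z:[22,40] -> hit [73/3,80/3], descend [13, 32]
        N13 x:[77/3,80/3] y:[73/3,79/3] z:[36,40] -> miss, prune
        N32 x:[61/3,22] y:[76/3,86/3] z:[22,30] -> miss, prune
      N31 x:[77/3,28] y:[29,36] z:[27,35] -> miss, prune

order=[0, 1, 4, 3, 10, 16, 5, 18, 11, 2, 22, 26, 13, 32, 31]  |boxes|=15  |leaves|=1  hit=P12

== RESULT ==
[0, 1, 4, 3, 10, 16, 5, 18, 11, 2, 22, 26, 13, 32, 31]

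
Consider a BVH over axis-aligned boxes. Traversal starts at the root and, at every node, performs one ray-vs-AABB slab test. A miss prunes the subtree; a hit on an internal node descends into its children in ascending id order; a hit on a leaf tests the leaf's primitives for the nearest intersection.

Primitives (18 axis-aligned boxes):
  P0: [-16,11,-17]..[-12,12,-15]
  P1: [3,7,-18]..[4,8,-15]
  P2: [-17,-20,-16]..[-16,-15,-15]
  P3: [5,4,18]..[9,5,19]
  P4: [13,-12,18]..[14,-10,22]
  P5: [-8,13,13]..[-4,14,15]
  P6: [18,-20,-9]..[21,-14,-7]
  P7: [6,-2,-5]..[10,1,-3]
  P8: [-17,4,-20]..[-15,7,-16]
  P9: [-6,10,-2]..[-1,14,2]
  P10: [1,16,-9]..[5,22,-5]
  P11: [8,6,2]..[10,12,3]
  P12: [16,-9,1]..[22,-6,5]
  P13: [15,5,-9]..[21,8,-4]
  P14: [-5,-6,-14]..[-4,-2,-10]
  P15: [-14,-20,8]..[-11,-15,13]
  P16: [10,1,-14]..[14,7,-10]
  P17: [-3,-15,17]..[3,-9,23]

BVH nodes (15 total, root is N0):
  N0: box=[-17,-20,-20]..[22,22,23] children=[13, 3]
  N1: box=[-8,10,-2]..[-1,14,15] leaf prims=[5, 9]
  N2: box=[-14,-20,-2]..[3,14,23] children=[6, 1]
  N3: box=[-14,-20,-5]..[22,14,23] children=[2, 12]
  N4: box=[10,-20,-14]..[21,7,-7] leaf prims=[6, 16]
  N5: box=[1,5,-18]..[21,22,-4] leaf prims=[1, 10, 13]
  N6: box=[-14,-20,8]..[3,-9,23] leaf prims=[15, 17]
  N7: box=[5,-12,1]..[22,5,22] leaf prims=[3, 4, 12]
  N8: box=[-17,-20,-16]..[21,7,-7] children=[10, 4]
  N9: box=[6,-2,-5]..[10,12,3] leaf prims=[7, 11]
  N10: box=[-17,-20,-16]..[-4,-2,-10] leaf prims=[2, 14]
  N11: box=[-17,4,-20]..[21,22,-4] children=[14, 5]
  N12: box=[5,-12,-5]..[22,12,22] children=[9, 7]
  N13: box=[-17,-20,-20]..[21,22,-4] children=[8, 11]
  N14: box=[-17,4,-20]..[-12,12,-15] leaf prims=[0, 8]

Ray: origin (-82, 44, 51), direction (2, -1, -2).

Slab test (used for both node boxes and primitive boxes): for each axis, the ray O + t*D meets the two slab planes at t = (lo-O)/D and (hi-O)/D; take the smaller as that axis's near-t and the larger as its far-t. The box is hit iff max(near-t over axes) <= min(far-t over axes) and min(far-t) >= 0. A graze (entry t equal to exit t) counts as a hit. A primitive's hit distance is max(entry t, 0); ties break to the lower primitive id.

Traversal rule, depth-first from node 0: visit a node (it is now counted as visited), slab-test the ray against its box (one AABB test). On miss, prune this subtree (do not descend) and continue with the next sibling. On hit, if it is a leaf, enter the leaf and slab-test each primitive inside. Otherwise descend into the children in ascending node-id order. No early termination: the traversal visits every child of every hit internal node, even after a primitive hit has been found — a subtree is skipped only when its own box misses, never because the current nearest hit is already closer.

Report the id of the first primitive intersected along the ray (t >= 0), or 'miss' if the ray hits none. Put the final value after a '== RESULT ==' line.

Traverse from the root:
N0 x:[65/2,52] y:[22,64] z:[14,71/2] -> hit [65/2,71/2], descend [3, 13]
  N3 x:[34,52] y:[30,64] z:[14,28] -> miss, prune
  N13 x:[65/2,103/2] y:[22,64] z:[55/2,71/2] -> hit [65/2,71/2], descend [8, 11]
    N8 x:[65/2,103/2] y:[37,64] z:[29,67/2] -> miss, prune
    N11 x:[65/2,103/2] y:[22,40] z:[55/2,71/2] -> hit [65/2,71/2], descend [5, 14]
      N5 x:[83/2,103/2] y:[22,39] z:[55/2,69/2] -> miss, prune
      N14 x:[65/2,35] y:[32,40] z:[33,71/2] -> hit [33,35] leaf, test {P0@t=33, P8(miss)}

7 AABB tests over nodes [0, 3, 13, 8, 11, 5, 14]; 1 leaf entered; closest P0.

== RESULT ==
0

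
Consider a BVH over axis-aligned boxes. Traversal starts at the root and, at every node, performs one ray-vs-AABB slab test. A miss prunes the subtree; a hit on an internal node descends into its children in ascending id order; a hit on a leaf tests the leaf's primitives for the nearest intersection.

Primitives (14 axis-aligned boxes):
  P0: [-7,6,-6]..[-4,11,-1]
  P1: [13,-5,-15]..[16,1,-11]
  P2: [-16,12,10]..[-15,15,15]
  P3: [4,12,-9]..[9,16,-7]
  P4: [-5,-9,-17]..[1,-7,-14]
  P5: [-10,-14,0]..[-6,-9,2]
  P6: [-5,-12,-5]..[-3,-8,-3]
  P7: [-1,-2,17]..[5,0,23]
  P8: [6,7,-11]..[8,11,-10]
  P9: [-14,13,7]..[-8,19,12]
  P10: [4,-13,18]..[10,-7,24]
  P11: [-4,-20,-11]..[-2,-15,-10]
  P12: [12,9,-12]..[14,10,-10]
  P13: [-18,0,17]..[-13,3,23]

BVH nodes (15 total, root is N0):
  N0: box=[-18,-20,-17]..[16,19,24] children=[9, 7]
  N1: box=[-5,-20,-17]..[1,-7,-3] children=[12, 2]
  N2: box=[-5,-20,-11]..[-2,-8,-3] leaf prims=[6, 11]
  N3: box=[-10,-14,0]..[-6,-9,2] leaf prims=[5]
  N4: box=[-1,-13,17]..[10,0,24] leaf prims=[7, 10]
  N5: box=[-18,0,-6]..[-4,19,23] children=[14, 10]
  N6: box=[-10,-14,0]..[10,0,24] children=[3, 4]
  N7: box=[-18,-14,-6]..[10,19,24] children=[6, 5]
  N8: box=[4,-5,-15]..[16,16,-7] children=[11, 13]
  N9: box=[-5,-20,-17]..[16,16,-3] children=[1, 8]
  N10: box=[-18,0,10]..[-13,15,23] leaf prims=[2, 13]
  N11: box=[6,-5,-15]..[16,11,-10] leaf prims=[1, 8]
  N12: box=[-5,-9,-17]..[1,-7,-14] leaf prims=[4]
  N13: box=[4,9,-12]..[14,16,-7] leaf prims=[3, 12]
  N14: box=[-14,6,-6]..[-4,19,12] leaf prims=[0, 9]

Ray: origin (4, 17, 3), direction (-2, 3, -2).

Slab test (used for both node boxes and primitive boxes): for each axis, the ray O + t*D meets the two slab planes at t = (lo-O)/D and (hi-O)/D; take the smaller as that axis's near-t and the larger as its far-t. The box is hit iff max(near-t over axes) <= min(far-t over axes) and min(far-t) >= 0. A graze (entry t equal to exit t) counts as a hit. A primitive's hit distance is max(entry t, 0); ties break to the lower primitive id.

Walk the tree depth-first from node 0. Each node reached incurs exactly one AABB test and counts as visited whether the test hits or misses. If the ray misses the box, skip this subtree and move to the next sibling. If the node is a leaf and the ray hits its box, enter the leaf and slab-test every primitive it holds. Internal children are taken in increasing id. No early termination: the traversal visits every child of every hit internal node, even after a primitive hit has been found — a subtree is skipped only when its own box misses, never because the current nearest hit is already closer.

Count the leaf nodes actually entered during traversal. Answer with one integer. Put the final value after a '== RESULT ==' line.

Walk:
N0 x:[-6,11] y:[-37/3,2/3] z:[-21/2,10] -> hit [-6,2/3], descend [7, 9]
  N7 x:[-3,11] y:[-31/3,2/3] z:[-21/2,9/2] -> hit [-3,2/3], descend [5, 6]
    N5 x:[4,11] y:[-17/3,2/3] z:[-10,9/2] -> miss, prune
    N6 x:[-3,7] y:[-31/3,-17/3] z:[-21/2,3/2] -> miss, prune
  N9 x:[-6,9/2] y:[-37/3,-1/3] z:[3,10] -> miss, prune

Summary -> nodes [0, 7, 5, 6, 9]; box-tests=5; leaf-entries=0; first=miss

== RESULT ==
0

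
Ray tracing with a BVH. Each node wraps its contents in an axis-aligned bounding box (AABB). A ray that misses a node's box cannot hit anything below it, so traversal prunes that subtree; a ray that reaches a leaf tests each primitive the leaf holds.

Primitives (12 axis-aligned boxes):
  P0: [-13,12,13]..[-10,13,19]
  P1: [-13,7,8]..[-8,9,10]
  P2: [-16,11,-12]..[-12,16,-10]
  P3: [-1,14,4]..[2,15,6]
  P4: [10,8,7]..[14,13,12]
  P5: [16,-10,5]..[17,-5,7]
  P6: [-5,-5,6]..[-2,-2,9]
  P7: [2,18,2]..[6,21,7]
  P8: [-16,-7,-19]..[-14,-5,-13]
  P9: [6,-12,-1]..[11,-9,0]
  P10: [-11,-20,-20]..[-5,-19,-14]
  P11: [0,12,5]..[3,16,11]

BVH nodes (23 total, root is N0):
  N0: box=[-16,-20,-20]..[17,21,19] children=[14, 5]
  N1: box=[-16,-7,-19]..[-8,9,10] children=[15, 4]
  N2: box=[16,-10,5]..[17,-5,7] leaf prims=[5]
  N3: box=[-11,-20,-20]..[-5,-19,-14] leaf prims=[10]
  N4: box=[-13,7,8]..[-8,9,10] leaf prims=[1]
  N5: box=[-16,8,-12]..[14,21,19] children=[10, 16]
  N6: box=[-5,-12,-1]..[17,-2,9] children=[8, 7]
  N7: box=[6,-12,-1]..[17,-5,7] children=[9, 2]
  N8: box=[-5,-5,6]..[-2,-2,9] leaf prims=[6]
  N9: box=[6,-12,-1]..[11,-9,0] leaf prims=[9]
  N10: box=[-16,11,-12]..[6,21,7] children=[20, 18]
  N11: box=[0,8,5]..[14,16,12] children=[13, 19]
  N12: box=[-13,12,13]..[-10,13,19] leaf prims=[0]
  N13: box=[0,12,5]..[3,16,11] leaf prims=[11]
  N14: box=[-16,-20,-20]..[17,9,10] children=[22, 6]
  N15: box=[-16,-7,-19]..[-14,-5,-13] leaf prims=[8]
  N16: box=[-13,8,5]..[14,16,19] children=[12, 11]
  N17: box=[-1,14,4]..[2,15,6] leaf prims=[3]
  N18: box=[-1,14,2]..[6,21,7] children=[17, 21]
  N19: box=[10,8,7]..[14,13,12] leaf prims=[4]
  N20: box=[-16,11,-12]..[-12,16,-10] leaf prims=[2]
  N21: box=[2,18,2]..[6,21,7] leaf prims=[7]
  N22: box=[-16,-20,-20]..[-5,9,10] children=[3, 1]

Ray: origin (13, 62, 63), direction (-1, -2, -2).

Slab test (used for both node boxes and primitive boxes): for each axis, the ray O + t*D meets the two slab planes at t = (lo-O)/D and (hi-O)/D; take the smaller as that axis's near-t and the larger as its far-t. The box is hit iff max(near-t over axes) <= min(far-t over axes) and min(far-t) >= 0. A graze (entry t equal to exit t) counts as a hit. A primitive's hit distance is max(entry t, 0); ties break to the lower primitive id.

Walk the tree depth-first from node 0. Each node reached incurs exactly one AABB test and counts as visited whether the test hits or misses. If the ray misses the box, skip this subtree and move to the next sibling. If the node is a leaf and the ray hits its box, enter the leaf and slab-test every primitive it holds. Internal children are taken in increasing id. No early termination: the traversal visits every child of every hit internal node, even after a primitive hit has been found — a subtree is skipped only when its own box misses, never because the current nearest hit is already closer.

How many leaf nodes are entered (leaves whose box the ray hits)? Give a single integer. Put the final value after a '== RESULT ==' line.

Walk:
N0 x:[-4,29] y:[41/2,41] z:[22,83/2] -> hit [22,29], descend [5, 14]
  N5 x:[-1,29] y:[41/2,27] z:[22,75/2] -> hit [22,27], descend [10, 16]
    N10 x:[7,29] y:[41/2,51/2] z:[28,75/2] -> miss, prune
    N16 x:[-1,26] y:[23,27] z:[22,29] -> hit [23,26], descend [11, 12]
      N11 x:[-1,13] y:[23,27] z:[51/2,29] -> miss, prune
      N12 x:[23,26] y:[49/2,25] z:[22,25] -> hit [49/2,25] leaf, test {P0@t=49/2}
  N14 x:[-4,29] y:[53/2,41] z:[53/2,83/2] -> hit [53/2,29], descend [6, 22]
    N6 x:[-4,18] y:[32,37] z:[27,32] -> miss, prune
    N22 x:[18,29] y:[53/2,41] z:[53/2,83/2] -> hit [53/2,29], descend [1, 3]
      N1 x:[21,29] y:[53/2,69/2] z:[53/2,41] -> hit [53/2,29], descend [4, 15]
        N4 x:[21,26] y:[53/2,55/2] z:[53/2,55/2] -> miss, prune
        N15 x:[27,29] y:[67/2,69/2] z:[38,41] -> miss, prune
      N3 x:[18,24] y:[81/2,41] z:[77/2,83/2] -> miss, prune

Summary -> nodes [0, 5, 10, 16, 11, 12, 14, 6, 22, 1, 4, 15, 3]; box-tests=13; leaf-entries=1; first=P0

== RESULT ==
1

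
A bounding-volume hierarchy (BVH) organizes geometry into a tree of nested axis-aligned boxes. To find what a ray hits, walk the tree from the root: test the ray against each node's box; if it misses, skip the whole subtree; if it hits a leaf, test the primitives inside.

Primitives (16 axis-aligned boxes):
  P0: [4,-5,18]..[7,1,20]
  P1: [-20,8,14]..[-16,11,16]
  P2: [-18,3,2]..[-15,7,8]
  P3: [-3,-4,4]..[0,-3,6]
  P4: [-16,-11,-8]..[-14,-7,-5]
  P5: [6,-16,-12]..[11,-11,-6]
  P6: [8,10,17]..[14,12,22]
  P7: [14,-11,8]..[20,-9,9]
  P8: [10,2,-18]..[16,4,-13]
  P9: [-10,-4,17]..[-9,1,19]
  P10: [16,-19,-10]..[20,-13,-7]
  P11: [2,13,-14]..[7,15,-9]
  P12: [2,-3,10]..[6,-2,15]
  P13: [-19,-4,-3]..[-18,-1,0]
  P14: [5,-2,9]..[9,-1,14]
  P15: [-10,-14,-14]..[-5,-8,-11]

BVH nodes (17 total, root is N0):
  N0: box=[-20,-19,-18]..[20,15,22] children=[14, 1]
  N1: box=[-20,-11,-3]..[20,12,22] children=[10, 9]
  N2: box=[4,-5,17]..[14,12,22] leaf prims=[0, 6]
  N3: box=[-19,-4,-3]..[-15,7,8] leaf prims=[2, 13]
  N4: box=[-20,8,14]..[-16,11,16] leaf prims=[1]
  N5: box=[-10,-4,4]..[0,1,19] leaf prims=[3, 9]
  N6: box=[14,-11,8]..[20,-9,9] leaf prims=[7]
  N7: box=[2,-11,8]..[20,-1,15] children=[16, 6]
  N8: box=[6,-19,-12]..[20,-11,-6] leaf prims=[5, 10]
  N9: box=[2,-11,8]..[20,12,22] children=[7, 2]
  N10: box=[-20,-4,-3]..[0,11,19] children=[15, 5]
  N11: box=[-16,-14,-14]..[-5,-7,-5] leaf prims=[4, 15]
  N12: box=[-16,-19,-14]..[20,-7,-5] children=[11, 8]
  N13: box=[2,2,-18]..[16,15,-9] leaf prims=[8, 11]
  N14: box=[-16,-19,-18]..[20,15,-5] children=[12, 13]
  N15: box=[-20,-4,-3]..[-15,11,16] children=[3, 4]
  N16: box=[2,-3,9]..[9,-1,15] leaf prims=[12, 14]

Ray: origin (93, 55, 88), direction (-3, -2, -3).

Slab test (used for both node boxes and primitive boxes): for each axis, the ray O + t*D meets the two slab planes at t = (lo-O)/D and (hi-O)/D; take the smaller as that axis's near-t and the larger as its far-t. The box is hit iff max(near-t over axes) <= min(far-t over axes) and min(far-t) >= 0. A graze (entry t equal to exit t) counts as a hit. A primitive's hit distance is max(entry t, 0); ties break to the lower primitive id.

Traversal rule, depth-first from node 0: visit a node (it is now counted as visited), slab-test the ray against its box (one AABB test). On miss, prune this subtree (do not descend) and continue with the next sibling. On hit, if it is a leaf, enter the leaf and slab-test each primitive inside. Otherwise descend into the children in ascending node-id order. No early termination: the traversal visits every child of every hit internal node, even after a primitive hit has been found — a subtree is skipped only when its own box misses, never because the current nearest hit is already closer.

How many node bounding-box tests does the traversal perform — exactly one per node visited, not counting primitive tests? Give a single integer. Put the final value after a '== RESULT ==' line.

Trace the traversal:
N0 x:[73/3,113/3] y:[20,37] z:[22,106/3] -> hit [73/3,106/3], descend [1, 14]
  N1 x:[73/3,113/3] y:[43/2,33] z:[22,91/3] -> hit [73/3,91/3], descend [9, 10]
    N9 x:[73/3,91/3] y:[43/2,33] z:[22,80/3] -> hit [73/3,80/3], descend [2, 7]
      N2 x:[79/3,89/3] y:[43/2,30] z:[22,71/3] -> miss, prune
      N7 x:[73/3,91/3] y:[28,33] z:[73/3,80/3] -> miss, prune
    N10 x:[31,113/3] y:[22,59/2] z:[23,91/3] -> miss, prune
  N14 x:[73/3,109/3] y:[20,37] z:[31,106/3] -> hit [31,106/3], descend [12, 13]
    N12 x:[73/3,109/3] y:[31,37] z:[31,34] -> hit [31,34], descend [8, 11]
      N8 x:[73/3,29] y:[33,37] z:[94/3,100/3] -> miss, prune
      N11 x:[98/3,109/3] y:[31,69/2] z:[31,34] -> hit [98/3,34] leaf, test {P4(miss), P15@t=33}
    N13 x:[77/3,91/3] y:[20,53/2] z:[97/3,106/3] -> miss, prune

Visited [0, 1, 9, 2, 7, 10, 14, 12, 8, 11, 13]. Tests: 11 box, 1 leaf. Nearest: P15.

== RESULT ==
11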